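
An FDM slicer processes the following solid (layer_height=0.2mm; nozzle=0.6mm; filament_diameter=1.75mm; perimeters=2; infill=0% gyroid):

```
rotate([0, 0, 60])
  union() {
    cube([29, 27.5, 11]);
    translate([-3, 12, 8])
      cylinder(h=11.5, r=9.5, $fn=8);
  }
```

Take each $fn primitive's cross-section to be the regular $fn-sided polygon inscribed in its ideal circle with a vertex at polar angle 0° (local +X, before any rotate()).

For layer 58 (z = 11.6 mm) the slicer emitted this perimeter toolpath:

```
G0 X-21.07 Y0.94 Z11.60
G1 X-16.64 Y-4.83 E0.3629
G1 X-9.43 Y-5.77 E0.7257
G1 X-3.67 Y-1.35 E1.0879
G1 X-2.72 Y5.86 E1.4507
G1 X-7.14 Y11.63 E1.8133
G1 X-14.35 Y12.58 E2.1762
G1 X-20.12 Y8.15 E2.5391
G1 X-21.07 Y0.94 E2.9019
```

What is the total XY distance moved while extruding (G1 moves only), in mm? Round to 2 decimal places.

Sum the Euclidean lengths of each G1 segment: total = 58.17 mm.

58.17 mm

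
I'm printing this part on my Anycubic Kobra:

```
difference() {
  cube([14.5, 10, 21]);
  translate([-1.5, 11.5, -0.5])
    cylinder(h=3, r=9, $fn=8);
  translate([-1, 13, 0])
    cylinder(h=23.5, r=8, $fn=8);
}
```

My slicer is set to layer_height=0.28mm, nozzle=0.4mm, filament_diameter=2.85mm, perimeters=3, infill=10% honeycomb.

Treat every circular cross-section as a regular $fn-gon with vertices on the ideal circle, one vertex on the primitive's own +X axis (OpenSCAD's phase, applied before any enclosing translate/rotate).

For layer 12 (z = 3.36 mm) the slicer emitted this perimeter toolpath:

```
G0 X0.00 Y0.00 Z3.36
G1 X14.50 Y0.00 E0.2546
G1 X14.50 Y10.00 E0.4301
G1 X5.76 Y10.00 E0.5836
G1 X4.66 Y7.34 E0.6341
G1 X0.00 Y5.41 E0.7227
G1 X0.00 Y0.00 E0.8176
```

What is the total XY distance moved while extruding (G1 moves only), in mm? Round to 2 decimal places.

46.57 mm

Sum the Euclidean lengths of each G1 segment: total = 46.57 mm.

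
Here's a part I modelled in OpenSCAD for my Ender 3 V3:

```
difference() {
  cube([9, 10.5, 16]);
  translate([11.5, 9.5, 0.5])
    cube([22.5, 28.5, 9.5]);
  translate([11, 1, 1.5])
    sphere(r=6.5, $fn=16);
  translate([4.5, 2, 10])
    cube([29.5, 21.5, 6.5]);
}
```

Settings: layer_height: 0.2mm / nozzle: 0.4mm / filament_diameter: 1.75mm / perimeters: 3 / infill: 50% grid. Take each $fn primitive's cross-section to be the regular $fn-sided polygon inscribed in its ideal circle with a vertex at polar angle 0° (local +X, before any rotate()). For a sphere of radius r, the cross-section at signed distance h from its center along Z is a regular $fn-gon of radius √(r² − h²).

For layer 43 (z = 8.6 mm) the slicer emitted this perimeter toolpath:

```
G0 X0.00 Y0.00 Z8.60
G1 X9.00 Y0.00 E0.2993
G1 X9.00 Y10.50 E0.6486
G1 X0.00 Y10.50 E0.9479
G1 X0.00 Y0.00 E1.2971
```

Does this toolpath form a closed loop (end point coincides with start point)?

yes

Start point (G0): (0.00, 0.00). End point (last G1): the path returns to the start — closed.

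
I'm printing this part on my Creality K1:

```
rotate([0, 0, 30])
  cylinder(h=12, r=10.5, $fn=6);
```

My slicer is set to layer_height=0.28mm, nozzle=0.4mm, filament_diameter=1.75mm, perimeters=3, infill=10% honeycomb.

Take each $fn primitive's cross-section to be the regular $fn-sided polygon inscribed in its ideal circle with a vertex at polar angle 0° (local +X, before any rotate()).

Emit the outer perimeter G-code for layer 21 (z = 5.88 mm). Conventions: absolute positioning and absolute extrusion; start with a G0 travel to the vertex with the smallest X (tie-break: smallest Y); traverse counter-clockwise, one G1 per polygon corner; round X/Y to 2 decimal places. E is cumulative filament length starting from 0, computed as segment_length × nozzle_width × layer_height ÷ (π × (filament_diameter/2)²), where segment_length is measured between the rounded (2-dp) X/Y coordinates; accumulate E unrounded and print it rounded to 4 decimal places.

G0 X-9.09 Y-5.25 Z5.88
G1 X0.00 Y-10.50 E0.4888
G1 X9.09 Y-5.25 E0.9776
G1 X9.09 Y5.25 E1.4665
G1 X0.00 Y10.50 E1.9553
G1 X-9.09 Y5.25 E2.4441
G1 X-9.09 Y-5.25 E2.9330

At z = 5.88 mm: the cylinder: section is a regular 6-gon, circumradius r=10.5; (whole slice rotated 30° about Z — lengths, areas and connectivity unchanged). The outline is a single polygon with 6 vertices. Extrusion per mm of travel: 0.4 × 0.28 / (π × 0.875²) = 0.046564. Accumulating E over each segment gives final E = 2.9330.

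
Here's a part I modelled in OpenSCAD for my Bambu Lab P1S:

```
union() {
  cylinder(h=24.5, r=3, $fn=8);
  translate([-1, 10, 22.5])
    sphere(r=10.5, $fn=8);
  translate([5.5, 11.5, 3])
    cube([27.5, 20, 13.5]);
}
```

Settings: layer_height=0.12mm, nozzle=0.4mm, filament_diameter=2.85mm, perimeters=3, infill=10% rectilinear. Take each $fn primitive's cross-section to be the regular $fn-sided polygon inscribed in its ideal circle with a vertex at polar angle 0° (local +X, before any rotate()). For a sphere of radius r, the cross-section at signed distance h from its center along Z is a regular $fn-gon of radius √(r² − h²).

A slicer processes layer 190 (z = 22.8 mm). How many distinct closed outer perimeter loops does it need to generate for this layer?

1

At z = 22.8 mm: the r=3 cylinder contributes a regular 8-gon of circumradius 3; the r=10.5 sphere at (-1, 10) slices to a regular 8-gon of circumradius 10.496 (√(r²−h²) with h=0.3 from center); the cube at (5.5, 11.5) does not reach this height (z outside [3, 16.5]); Taking the union: the regions partially overlap (shared area 11.82 mm²), so overlapping operands fuse into one piece — 1 connected region. The result has 1 disconnected region.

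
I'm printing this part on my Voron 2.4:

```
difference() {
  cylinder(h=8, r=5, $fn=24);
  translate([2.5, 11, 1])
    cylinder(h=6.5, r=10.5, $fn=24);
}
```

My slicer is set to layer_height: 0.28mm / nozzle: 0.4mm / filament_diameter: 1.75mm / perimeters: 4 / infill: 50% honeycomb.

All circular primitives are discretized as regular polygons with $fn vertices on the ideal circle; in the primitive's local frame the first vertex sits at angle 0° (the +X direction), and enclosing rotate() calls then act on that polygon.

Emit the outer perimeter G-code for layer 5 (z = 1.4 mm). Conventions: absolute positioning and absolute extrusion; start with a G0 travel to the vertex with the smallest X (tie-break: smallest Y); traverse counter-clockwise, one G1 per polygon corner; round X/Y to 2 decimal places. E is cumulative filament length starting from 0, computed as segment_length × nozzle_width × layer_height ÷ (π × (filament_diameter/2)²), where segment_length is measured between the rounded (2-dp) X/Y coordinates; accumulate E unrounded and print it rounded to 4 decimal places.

G0 X-5.00 Y0.00 Z1.40
G1 X-4.83 Y-1.29 E0.0606
G1 X-4.33 Y-2.50 E0.1216
G1 X-3.54 Y-3.54 E0.1824
G1 X-2.50 Y-4.33 E0.2432
G1 X-1.29 Y-4.83 E0.3041
G1 X0.00 Y-5.00 E0.3647
G1 X1.29 Y-4.83 E0.4253
G1 X2.50 Y-4.33 E0.4863
G1 X3.54 Y-3.54 E0.5471
G1 X4.33 Y-2.50 E0.6079
G1 X4.83 Y-1.29 E0.6689
G1 X5.00 Y0.00 E0.7295
G1 X4.89 Y0.82 E0.7680
G1 X2.50 Y0.50 E0.8803
G1 X-0.22 Y0.86 E1.0080
G1 X-2.75 Y1.91 E1.1356
G1 X-4.03 Y2.89 E1.2106
G1 X-4.33 Y2.50 E1.2336
G1 X-4.83 Y1.29 E1.2945
G1 X-5.00 Y0.00 E1.3551

At z = 1.4 mm: the r=5 cylinder contributes a regular 24-gon of circumradius 5; the r=10.5 cylinder at (2.5, 11) contributes a regular 24-gon of circumradius 10.5; After the difference (first − rest): starting from the r=5 cylinder, the r=10.5 cylinder at (2.5, 11) partially overlaps it — only the 26.92 mm² overlap (of its 342.42 mm²) is removed, clipping the outline — 1 connected region. The outline is a single polygon with 20 vertices. Extrusion per mm of travel: 0.4 × 0.28 / (π × 0.875²) = 0.046564. Accumulating E over each segment gives final E = 1.3551.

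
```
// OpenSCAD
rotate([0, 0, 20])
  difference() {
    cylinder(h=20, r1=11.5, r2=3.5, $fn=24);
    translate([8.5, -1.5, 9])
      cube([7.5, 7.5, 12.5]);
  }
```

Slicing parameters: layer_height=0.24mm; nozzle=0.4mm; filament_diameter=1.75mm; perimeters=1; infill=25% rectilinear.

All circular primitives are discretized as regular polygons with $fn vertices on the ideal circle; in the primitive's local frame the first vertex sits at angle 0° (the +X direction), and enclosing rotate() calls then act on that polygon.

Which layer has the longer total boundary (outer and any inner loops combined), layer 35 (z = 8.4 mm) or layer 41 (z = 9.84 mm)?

layer 35 (z = 8.4 mm)

Layer 35 (z = 8.4): the cone contributes a regular 24-gon of circumradius 8.140 (interpolated between r1=11.5 and r2=3.5 at t=0.420) (perimeter = 2·24·8.140·sin(180°/24) = 51.00 mm); the cube at (8.5, -1.5) is not intersected at this z (z outside [9, 21.5]); Taking the first minus the rest: none of the subtracted shapes is present at this height, so the cone is unchanged — boundary = 51.00 mm; (rotated 20° about Z; rotation is an isometry so areas/perimeters/island counts are preserved). So its perimeter = 51.00 mm. Layer 41 (z = 9.84): the cone (r1=11.5→r2=3.5) has section circumradius 7.564 here — a regular 24-gon (perimeter = 2·24·7.564·sin(180°/24) = 47.39 mm); the cube at (8.5, -1.5) is present — its section is the full 7.5×7.5 rectangle (perimeter 30.00 mm); After the difference (first − rest): starting from the cone, the 7.5×7.5 cube at (8.5, -1.5) misses the remaining region (no effect) — boundary = 47.39 mm; (rotated 20° about Z; rotation is an isometry so areas/perimeters/island counts are preserved). So its perimeter = 47.39 mm. Layer 35 is larger (51.00 vs 47.39 mm).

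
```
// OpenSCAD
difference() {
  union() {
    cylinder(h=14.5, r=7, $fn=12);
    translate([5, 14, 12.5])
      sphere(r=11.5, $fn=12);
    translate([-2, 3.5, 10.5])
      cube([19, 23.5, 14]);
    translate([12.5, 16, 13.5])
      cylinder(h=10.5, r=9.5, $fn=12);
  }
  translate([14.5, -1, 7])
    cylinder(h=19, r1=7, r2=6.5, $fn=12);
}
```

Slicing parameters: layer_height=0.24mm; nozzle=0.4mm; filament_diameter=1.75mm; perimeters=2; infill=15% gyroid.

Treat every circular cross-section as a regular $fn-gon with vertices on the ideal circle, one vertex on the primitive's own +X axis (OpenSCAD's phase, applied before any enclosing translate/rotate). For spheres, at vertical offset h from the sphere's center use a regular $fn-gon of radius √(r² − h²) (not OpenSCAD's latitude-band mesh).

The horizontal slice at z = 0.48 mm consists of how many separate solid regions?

At z = 0.48 mm: the r=7 cylinder gives a regular 12-gon of circumradius 7 (constant along its height); the sphere at (5, 14) is absent (|z−center|=12.020 > r=11.5); the cube at (-2, 3.5) does not reach this height (z outside [10.5, 24.5]); the cylinder at (12.5, 16) is not intersected at this z (z outside [13.5, 24]); Combining (union): only the r=7 cylinder is present, so the union is just that shape — 1 connected region; the cone at (14.5, -1) is not intersected at this z (z outside [7, 26]); After the difference (first − rest): none of the subtracted shapes is present at this height, so the result so far is unchanged — 1 connected region. The result has 1 disconnected region.

1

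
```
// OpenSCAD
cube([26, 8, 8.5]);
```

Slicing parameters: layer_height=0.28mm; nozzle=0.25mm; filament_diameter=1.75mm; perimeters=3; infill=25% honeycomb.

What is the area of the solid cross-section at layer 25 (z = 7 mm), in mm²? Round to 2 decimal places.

At z = 7 mm: the 26×8 cube contributes its full rectangle (area 208.00 mm²). Overall, the cross-section is a single solid region. Net area = 208.00 mm².

208.00 mm²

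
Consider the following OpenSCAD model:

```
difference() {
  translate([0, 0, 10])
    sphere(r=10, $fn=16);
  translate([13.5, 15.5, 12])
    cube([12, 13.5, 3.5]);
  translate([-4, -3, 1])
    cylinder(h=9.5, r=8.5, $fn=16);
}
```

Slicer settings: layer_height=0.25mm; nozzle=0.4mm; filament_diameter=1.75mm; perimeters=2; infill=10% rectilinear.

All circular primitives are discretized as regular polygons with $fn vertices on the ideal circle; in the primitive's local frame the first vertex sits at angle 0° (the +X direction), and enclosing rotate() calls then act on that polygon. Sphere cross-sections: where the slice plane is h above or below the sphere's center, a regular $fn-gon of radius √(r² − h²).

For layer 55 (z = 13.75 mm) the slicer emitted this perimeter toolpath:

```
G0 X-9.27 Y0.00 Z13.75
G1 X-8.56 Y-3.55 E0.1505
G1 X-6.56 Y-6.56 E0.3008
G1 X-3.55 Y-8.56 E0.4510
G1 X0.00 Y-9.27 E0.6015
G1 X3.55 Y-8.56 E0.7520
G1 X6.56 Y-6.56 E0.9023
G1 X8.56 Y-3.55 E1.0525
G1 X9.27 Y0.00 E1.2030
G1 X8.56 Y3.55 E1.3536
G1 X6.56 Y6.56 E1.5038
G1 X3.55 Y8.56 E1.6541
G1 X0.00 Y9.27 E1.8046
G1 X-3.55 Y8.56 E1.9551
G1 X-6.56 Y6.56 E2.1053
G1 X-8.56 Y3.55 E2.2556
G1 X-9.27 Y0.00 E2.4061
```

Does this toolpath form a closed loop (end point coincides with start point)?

Start point (G0): (-9.27, 0.00). End point (last G1): the path returns to the start — closed.

yes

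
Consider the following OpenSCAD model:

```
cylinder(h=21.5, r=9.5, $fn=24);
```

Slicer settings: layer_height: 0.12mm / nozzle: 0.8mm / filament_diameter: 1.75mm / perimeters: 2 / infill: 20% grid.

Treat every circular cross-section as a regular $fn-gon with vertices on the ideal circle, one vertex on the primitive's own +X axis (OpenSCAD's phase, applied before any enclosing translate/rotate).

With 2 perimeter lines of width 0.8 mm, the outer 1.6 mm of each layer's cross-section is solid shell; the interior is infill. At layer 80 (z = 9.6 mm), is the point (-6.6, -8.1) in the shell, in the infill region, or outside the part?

outside

At z = 9.6 mm: the cylinder: section is a regular 24-gon, circumradius r=9.5. Overall, the cross-section is a single solid region. The nearest boundary edge runs (-6.72, -6.72)→(-4.75, -8.23); distance from the point to it = 1.03 mm. The point is not inside any of the regions above, so it lies outside the cross-section (1.03 mm from the nearest boundary).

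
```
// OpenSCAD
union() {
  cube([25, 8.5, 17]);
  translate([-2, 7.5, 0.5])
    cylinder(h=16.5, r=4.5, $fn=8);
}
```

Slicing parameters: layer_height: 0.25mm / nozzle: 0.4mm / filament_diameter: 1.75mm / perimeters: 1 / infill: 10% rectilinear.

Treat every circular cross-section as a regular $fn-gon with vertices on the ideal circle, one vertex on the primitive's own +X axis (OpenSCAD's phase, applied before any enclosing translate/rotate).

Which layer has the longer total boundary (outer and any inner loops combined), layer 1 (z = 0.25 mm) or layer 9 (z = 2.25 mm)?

Layer 1 (z = 0.25): the cube is present — its section is the full 25×8.5 rectangle (perimeter 67.00 mm); the cylinder at (-2, 7.5) is absent (z outside [0.5, 17]); Combining (union): only the 25×8.5 cube is present, so the union is just that shape — boundary = 67.00 mm. So its perimeter = 67.00 mm. Layer 9 (z = 2.25): the cube is present — its section is the full 25×8.5 rectangle (perimeter 67.00 mm); the r=4.5 cylinder at (-2, 7.5) gives a regular 8-gon of circumradius 4.5 (constant along its height) (perimeter = 2·8·4.500·sin(180°/8) = 27.55 mm); Merging all regions: the regions partially overlap (shared area 8.44 mm²), so the edge portions inside another operand are dropped and the merged outline is re-measured after clipping — boundary = 81.99 mm. So its perimeter = 81.99 mm. Layer 9 is larger (81.99 vs 67.00 mm).

layer 9 (z = 2.25 mm)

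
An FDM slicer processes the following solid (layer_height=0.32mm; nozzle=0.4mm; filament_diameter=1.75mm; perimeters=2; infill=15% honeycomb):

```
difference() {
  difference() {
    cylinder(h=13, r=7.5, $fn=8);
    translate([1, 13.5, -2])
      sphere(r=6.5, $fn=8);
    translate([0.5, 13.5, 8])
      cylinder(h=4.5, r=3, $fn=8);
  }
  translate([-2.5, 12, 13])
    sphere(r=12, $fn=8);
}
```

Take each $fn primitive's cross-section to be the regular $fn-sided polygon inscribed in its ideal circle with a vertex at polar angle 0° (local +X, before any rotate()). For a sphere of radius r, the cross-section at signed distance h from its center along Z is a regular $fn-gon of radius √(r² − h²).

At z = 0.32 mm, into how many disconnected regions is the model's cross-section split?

At z = 0.32 mm: the cylinder: section is a regular 8-gon, circumradius r=7.5; the sphere at (1, 13.5): section is a regular 8-gon, circumradius = √(r²−h²) = √(6.5²−2.32²) = 6.072; the cylinder at (0.5, 13.5) is not intersected at this z (z outside [8, 12.5]); After the difference (first − rest): starting from the r=7.5 cylinder, the r=6.5 sphere at (1, 13.5) misses the remaining region (no effect) — 1 connected region; the sphere at (-2.5, 12) does not reach this height (|z−center|=12.680 > r=12); Taking the first minus the rest: none of the subtracted shapes is present at this height, so that combined region is unchanged — 1 connected region. The result has 1 disconnected region.

1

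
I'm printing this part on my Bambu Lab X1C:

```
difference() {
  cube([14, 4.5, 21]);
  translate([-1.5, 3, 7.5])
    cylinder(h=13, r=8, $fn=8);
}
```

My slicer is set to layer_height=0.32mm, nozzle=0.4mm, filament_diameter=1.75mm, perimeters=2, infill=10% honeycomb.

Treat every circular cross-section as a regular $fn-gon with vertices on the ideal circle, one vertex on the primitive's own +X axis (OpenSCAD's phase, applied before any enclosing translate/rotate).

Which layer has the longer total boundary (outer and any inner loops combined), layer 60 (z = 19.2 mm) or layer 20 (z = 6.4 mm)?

Layer 60 (z = 19.2): the cube (footprint 14×4.5) is included at this height (perimeter 37.00 mm); the cylinder at (-1.5, 3): section is a regular 8-gon, circumradius r=8 (perimeter = 2·8·8.000·sin(180°/8) = 48.98 mm); Subtracting the remaining from the first: starting from the 14×4.5 cube, the r=8 cylinder at (-1.5, 3) partially overlaps it — only the 26.92 mm² overlap (of its 181.02 mm²) is removed, clipping the outline — boundary = 26.23 mm. So its perimeter = 26.23 mm. Layer 20 (z = 6.4): the cube is present — its section is the full 14×4.5 rectangle (perimeter 37.00 mm); the cylinder at (-1.5, 3) is not intersected at this z (z outside [7.5, 20.5]); After the difference (first − rest): none of the subtracted shapes is present at this height, so the 14×4.5 cube is unchanged — boundary = 37.00 mm. So its perimeter = 37.00 mm. Layer 20 is larger (37.00 vs 26.23 mm).

layer 20 (z = 6.4 mm)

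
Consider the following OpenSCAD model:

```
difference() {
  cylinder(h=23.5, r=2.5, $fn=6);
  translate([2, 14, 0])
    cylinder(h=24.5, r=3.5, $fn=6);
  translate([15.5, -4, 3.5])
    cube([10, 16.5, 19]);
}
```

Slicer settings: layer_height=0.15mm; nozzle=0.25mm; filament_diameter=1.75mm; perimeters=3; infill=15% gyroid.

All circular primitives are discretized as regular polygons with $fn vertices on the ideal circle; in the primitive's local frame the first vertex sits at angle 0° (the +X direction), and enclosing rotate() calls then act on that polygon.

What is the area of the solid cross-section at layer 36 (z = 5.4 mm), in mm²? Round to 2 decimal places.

At z = 5.4 mm: the cylinder: section is a regular 6-gon, circumradius r=2.5 (area = (6/2)·2.500²·sin(360°/6) = 16.24 mm²); the r=3.5 cylinder at (2, 14) contributes a regular 6-gon of circumradius 3.5 (area = (6/2)·3.500²·sin(360°/6) = 31.83 mm²); the 10×16.5 cube at (15.5, -4) contributes its full rectangle (area 165.00 mm²); After the difference (first − rest): starting from the r=2.5 cylinder (16.24 mm²), the r=3.5 cylinder at (2, 14) misses the remaining region (no effect); the 10×16.5 cube at (15.5, -4) misses the remaining region (no effect) — area = 16.24 mm². Overall, the cross-section is a single solid region. Net area = 16.24 mm².

16.24 mm²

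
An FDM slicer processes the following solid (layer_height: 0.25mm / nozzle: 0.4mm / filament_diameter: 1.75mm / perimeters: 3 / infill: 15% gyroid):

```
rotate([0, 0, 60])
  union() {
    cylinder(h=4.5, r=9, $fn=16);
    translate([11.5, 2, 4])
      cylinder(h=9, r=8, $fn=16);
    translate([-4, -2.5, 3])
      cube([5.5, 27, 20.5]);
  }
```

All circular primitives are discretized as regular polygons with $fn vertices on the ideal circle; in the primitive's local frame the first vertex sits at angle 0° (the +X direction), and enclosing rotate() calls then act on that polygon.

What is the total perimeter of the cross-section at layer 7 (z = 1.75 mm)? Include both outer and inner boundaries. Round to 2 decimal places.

56.19 mm

At z = 1.75 mm: the r=9 cylinder contributes a regular 16-gon of circumradius 9 (perimeter = 2·16·9.000·sin(180°/16) = 56.19 mm); the cylinder at (11.5, 2) is not intersected at this z (z outside [4, 13]); the cube at (-4, -2.5) is absent (z outside [3, 23.5]); Taking the union: only the r=9 cylinder is present, so the union is just that shape — boundary = 56.19 mm; (whole slice rotated 60° about Z — lengths, areas and connectivity unchanged). Overall, the cross-section is a single solid region. Total boundary length (outer) = 56.19 mm.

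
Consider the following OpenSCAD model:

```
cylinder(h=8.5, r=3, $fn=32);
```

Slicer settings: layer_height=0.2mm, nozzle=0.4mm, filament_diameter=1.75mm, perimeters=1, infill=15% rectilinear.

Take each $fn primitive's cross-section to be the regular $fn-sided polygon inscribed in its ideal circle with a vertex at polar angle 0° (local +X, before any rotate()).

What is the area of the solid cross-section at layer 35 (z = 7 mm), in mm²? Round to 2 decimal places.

28.09 mm²

At z = 7 mm: the r=3 cylinder gives a regular 32-gon of circumradius 3 (constant along its height) (area = (32/2)·3.000²·sin(360°/32) = 28.09 mm²). Overall, the cross-section is a single solid region. Net area = 28.09 mm².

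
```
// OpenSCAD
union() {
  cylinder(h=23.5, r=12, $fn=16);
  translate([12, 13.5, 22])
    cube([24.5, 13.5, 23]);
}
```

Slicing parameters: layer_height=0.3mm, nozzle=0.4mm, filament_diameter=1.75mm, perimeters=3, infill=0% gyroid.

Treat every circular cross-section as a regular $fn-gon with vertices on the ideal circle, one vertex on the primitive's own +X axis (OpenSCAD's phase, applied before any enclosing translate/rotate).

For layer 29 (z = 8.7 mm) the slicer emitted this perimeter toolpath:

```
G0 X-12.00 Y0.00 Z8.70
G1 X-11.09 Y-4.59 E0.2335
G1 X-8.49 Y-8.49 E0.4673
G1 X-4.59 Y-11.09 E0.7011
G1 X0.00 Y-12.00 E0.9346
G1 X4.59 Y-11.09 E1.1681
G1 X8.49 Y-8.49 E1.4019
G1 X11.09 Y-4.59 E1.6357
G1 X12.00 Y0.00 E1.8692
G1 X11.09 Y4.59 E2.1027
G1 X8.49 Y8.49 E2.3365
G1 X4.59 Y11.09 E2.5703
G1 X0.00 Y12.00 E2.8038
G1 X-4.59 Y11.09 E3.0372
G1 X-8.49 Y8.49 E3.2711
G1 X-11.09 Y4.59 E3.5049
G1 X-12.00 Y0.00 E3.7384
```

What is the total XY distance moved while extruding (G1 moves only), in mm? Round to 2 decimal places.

74.93 mm

Sum the Euclidean lengths of each G1 segment: total = 74.93 mm.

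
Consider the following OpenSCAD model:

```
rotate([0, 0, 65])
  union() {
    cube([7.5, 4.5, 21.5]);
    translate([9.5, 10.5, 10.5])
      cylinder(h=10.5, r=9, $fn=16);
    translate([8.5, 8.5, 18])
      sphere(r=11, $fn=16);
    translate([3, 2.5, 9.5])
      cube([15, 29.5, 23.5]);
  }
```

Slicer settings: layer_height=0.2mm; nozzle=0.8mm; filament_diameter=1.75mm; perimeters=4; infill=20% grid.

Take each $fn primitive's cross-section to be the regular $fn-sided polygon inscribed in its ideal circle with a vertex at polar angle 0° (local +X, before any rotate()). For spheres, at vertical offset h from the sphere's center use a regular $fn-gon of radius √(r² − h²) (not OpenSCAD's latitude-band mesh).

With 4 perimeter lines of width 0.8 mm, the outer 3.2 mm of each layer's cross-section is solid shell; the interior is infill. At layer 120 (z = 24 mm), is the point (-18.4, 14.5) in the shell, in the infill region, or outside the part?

At z = 24 mm: the cube does not reach this height (z outside [0, 21.5]); the cylinder at (9.5, 10.5) does not reach this height (z outside [10.5, 21]); the r=11 sphere at (8.5, 8.5) contributes a regular 16-gon of circumradius √(11²−6²) = 9.220; the cube at (3, 2.5) is present — its section is the full 15×29.5 rectangle; Taking the union: the regions partially overlap (shared area 195.15 mm²), so overlapping operands fuse into one piece — 1 connected region; (rotated 65° about Z; rotation is an isometry so areas/perimeters/island counts are preserved). Overall, the cross-section is a single solid region. Undo the 65° rotation: the query point maps to (5.365, 22.804) in the un-rotated model frame. The nearest boundary edge runs (3.00, 15.70)→(3.00, 32.00); distance from the point to it = 2.37 mm. The point is inside the cross-section, 2.37 mm from the nearest boundary — within the 3.2 mm shell band (4 × 0.8).

shell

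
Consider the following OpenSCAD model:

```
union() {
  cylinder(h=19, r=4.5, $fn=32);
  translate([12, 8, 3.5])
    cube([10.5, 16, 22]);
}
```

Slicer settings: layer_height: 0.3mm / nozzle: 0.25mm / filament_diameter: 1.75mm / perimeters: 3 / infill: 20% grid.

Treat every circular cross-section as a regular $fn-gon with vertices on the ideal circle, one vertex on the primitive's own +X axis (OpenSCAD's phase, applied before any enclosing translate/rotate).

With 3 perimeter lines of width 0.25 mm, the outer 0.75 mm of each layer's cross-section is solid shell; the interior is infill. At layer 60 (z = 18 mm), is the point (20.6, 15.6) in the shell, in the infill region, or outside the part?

At z = 18 mm: the cylinder: section is a regular 32-gon, circumradius r=4.5; the cube at (12, 8) is present — its section is the full 10.5×16 rectangle; Taking the union: the 2 present regions are separate (no shared area or edge), so areas and boundary lengths simply add and each stays a separate island — 2 connected regions. Overall, the cross-section has 2 separate islands. The nearest boundary edge runs (22.50, 24.00)→(22.50, 8.00); distance from the point to it = 1.90 mm. (Shell/infill is judged within the island containing the point — the largest one.) The point is inside the cross-section and 1.90 mm from the nearest boundary — more than the 0.75 mm shell width (3 × 0.25), so it's in the infill interior.

infill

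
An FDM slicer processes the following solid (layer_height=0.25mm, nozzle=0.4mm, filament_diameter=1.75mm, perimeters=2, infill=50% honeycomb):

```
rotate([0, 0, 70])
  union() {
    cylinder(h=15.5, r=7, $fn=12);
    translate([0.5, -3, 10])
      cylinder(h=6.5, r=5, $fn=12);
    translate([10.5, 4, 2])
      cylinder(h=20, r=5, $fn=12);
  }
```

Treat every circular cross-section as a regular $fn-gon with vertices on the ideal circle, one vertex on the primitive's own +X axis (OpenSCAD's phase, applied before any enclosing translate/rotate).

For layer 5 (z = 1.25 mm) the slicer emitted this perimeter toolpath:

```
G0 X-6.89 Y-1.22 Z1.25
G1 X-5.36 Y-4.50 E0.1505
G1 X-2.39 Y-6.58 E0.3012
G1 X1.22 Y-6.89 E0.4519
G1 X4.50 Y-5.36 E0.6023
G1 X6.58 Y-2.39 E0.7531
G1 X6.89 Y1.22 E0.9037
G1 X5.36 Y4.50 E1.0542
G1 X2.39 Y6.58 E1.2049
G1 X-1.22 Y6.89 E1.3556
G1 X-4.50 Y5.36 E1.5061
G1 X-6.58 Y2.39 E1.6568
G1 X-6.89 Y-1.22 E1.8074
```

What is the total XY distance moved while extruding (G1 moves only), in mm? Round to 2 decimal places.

43.47 mm

Sum the Euclidean lengths of each G1 segment: total = 43.47 mm.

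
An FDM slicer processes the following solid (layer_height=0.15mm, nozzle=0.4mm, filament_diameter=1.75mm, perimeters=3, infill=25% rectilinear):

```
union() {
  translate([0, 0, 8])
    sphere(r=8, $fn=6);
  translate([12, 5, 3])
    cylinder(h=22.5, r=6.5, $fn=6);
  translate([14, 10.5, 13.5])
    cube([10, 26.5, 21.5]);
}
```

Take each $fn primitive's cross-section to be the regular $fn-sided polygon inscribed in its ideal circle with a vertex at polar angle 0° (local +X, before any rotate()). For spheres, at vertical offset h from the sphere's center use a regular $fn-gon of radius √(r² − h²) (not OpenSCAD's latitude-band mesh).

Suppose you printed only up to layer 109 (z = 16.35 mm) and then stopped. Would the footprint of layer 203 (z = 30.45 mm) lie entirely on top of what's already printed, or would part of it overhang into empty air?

entirely on top

Compare the two slices. At z = 16.35: the sphere is absent (|z−center|=8.350 > r=8); the r=6.5 cylinder at (12, 5) contributes a regular 6-gon of circumradius 6.5 (area = (6/2)·6.500²·sin(360°/6) = 109.77 mm²); the 10×26.5 cube at (14, 10.5) contributes its full rectangle (area 265.00 mm²); Combining (union): the regions partially overlap — summed areas 374.77 mm² minus the doubly-counted overlap 0.17 mm² gives 374.60 mm² — area = 374.60 mm². At z = 30.45: the sphere does not reach this height (|z−center|=22.450 > r=8); the cylinder at (12, 5) is absent (z outside [3, 25.5]); the cube at (14, 10.5) (footprint 10×26.5) is included at this height (area 265.00 mm²); Taking the union: only the 10×26.5 cube at (14, 10.5) is present, so the union is just that shape — area = 265.00 mm². Checking containment: the cross-section at z = 30.45 is a subset of the cross-section at z = 16.35.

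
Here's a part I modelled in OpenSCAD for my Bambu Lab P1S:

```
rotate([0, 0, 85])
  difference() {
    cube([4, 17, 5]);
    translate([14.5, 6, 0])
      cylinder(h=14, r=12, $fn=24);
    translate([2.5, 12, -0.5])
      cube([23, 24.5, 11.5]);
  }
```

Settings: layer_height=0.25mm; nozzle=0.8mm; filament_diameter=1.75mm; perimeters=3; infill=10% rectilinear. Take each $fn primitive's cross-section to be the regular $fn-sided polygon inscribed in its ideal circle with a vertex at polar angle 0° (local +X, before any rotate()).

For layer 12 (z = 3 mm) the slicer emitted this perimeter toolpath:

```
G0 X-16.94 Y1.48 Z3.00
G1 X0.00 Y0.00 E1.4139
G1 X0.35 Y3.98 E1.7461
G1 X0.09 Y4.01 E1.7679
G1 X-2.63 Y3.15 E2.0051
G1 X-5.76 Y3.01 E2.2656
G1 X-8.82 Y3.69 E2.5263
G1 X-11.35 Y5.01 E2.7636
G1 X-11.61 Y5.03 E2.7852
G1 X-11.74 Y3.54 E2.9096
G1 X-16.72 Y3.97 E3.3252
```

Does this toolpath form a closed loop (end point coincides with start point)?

no

Start point (G0): (-16.94, 1.48). End point (last G1): the path does not return to the start — open.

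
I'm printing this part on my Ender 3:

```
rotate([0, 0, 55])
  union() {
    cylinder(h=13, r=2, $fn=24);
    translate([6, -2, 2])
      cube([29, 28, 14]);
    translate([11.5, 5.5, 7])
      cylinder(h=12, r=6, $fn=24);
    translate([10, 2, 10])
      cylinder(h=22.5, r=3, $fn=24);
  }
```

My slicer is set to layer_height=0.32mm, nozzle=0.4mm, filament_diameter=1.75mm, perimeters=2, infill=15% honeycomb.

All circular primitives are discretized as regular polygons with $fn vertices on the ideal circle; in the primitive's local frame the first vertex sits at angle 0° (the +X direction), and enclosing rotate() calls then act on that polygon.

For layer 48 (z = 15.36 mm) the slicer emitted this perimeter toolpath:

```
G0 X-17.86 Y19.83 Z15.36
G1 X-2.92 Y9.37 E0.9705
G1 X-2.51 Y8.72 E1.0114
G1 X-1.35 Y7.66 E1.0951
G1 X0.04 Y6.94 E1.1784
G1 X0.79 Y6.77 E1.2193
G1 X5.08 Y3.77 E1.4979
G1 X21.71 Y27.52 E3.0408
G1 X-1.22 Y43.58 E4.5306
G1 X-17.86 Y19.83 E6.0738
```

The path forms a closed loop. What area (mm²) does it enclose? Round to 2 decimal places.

Apply the shoelace formula to the sequence of (X, Y) vertices; enclosed area = 813.33 mm².

813.33 mm²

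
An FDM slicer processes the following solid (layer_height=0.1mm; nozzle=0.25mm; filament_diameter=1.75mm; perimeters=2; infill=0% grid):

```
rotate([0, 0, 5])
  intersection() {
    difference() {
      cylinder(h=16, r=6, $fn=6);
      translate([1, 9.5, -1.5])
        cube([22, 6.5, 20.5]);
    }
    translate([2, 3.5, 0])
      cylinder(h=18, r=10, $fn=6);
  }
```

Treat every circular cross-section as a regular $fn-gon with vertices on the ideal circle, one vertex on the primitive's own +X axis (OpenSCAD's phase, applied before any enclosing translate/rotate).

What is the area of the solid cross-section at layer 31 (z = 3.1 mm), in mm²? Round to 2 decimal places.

At z = 3.1 mm: the cylinder: section is a regular 6-gon, circumradius r=6 (area = (6/2)·6.000²·sin(360°/6) = 93.53 mm²); the 22×6.5 cube at (1, 9.5) contributes its full rectangle (area 143.00 mm²); After the difference (first − rest): starting from the r=6 cylinder (93.53 mm²), the 22×6.5 cube at (1, 9.5) misses the remaining region (no effect) — area = 93.53 mm²; the r=10 cylinder at (2, 3.5) contributes a regular 6-gon of circumradius 10 (area = (6/2)·10.000²·sin(360°/6) = 259.81 mm²); Keeping only the common overlap: the r=10 cylinder at (2, 3.5) partially overlaps that combined region; clipping to the common part keeps 93.21 mm² — area = 93.21 mm²; (whole slice rotated 5° about Z — lengths, areas and connectivity unchanged). Overall, the cross-section is a single solid region. Net area = 93.21 mm².

93.21 mm²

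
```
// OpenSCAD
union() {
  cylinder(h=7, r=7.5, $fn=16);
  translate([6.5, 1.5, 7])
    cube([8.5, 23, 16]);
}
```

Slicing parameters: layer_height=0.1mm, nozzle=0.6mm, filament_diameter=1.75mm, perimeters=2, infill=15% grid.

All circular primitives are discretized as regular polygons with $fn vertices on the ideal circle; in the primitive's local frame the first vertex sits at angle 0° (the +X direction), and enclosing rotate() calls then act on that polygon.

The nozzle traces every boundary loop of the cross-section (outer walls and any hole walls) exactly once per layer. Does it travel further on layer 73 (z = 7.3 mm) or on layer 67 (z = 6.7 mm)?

layer 73 (z = 7.3 mm)

Layer 73 (z = 7.3): the cylinder is not intersected at this z (z outside [0, 7]); the 8.5×23 cube at (6.5, 1.5) contributes its full rectangle (perimeter 63.00 mm); Merging all regions: only the 8.5×23 cube at (6.5, 1.5) is present, so the union is just that shape — boundary = 63.00 mm. So its perimeter = 63.00 mm. Layer 67 (z = 6.7): the r=7.5 cylinder contributes a regular 16-gon of circumradius 7.5 (perimeter = 2·16·7.500·sin(180°/16) = 46.82 mm); the cube at (6.5, 1.5) is not intersected at this z (z outside [7, 23]); Combining (union): only the r=7.5 cylinder is present, so the union is just that shape — boundary = 46.82 mm. So its perimeter = 46.82 mm. Layer 73 is larger (63.00 vs 46.82 mm).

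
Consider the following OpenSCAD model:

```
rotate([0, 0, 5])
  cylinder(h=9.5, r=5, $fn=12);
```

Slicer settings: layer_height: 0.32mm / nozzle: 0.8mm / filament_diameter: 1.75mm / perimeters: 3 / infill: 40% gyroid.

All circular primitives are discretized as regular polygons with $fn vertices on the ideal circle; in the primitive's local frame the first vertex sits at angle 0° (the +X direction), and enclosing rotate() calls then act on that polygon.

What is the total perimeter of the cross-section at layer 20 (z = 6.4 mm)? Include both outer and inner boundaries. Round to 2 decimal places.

31.06 mm

At z = 6.4 mm: the r=5 cylinder gives a regular 12-gon of circumradius 5 (constant along its height) (perimeter = 2·12·5.000·sin(180°/12) = 31.06 mm); (rotated 5° about Z; rotation is an isometry so areas/perimeters/island counts are preserved). Overall, the cross-section is a single solid region. Total boundary length (outer) = 31.06 mm.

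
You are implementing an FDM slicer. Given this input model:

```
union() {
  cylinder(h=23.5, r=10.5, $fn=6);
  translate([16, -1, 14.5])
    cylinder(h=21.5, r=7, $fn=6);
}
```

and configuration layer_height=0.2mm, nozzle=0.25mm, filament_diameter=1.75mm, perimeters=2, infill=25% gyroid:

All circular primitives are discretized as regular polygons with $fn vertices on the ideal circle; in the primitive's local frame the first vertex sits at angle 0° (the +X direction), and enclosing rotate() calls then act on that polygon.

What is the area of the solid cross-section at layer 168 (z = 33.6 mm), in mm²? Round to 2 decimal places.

At z = 33.6 mm: the cylinder does not reach this height (z outside [0, 23.5]); the cylinder at (16, -1): section is a regular 6-gon, circumradius r=7 (area = (6/2)·7.000²·sin(360°/6) = 127.31 mm²); Merging all regions: only the r=7 cylinder at (16, -1) is present, so the union is just that shape — area = 127.31 mm². Overall, the cross-section is a single solid region. Net area = 127.31 mm².

127.31 mm²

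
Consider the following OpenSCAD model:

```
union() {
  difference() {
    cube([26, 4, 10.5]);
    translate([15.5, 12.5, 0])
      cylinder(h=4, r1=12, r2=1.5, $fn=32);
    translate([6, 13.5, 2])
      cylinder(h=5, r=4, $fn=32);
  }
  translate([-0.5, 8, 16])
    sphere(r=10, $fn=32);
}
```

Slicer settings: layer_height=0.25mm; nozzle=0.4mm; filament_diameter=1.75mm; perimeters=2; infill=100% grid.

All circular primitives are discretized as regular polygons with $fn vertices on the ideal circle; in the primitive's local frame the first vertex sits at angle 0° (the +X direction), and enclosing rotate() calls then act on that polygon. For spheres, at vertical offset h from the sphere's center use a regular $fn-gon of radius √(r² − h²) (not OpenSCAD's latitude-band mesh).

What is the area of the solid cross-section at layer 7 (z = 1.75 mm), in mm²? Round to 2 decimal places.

At z = 1.75 mm: the 26×4 cube contributes its full rectangle (area 104.00 mm²); the cone at (15.5, 12.5): at t=0.438 of its height the radius interpolates to r₁+(r₂−r₁)t = 7.406, giving a regular 32-gon of that circumradius (area = (32/2)·7.406²·sin(360°/32) = 171.22 mm²); the cylinder at (6, 13.5) is not intersected at this z (z outside [2, 7]); After the difference (first − rest): starting from the 26×4 cube (104.00 mm²), the cone at (15.5, 12.5) misses the remaining region (no effect) — area = 104.00 mm²; the sphere at (-0.5, 8) does not reach this height (|z−center|=14.250 > r=10); Combining (union): only the result so far is present, so the union is just that shape — area = 104.00 mm². Overall, the cross-section is a single solid region. Net area = 104.00 mm².

104.00 mm²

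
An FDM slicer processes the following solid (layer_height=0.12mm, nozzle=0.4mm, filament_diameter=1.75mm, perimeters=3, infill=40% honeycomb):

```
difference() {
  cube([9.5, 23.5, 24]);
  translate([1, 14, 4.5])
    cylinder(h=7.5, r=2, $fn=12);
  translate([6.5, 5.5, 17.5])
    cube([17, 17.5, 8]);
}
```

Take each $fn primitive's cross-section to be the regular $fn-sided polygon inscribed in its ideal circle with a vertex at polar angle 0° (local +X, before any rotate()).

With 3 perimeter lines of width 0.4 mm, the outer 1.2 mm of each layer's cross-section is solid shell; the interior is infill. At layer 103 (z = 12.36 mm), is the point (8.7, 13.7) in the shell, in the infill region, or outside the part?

shell

At z = 12.36 mm: the cube is present — its section is the full 9.5×23.5 rectangle; the cylinder at (1, 14) is not intersected at this z (z outside [4.5, 12]); the cube at (6.5, 5.5) does not reach this height (z outside [17.5, 25.5]); Subtracting the remaining from the first: none of the subtracted shapes is present at this height, so the 9.5×23.5 cube is unchanged — 1 connected region. Overall, the cross-section is a single solid region. The nearest boundary edge runs (9.50, 0.00)→(9.50, 23.50); distance from the point to it = 0.80 mm. The point is inside the cross-section, 0.80 mm from the nearest boundary — within the 1.2 mm shell band (3 × 0.4).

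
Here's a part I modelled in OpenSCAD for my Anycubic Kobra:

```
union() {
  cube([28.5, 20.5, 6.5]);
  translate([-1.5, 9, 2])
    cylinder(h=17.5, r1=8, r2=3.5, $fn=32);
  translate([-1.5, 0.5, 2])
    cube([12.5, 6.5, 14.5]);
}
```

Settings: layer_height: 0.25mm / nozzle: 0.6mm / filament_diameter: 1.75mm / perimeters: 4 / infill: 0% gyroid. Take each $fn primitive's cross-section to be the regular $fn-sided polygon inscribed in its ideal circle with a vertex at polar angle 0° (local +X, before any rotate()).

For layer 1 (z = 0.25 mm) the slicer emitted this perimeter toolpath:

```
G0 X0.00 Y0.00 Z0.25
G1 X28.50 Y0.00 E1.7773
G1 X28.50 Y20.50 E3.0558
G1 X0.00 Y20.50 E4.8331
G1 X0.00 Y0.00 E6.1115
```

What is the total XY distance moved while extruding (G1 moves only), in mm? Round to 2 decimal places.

Sum the Euclidean lengths of each G1 segment: total = 98.00 mm.

98.00 mm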